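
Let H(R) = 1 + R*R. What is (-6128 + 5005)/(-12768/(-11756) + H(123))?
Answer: -3300497/44470262 ≈ -0.074218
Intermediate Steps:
H(R) = 1 + R**2
(-6128 + 5005)/(-12768/(-11756) + H(123)) = (-6128 + 5005)/(-12768/(-11756) + (1 + 123**2)) = -1123/(-12768*(-1/11756) + (1 + 15129)) = -1123/(3192/2939 + 15130) = -1123/44470262/2939 = -1123*2939/44470262 = -3300497/44470262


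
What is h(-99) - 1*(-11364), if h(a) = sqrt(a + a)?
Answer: 11364 + 3*I*sqrt(22) ≈ 11364.0 + 14.071*I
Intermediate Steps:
h(a) = sqrt(2)*sqrt(a) (h(a) = sqrt(2*a) = sqrt(2)*sqrt(a))
h(-99) - 1*(-11364) = sqrt(2)*sqrt(-99) - 1*(-11364) = sqrt(2)*(3*I*sqrt(11)) + 11364 = 3*I*sqrt(22) + 11364 = 11364 + 3*I*sqrt(22)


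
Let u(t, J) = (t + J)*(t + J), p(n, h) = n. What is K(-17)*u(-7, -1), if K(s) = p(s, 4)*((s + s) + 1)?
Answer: 35904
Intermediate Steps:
u(t, J) = (J + t)² (u(t, J) = (J + t)*(J + t) = (J + t)²)
K(s) = s*(1 + 2*s) (K(s) = s*((s + s) + 1) = s*(2*s + 1) = s*(1 + 2*s))
K(-17)*u(-7, -1) = (-17*(1 + 2*(-17)))*(-1 - 7)² = -17*(1 - 34)*(-8)² = -17*(-33)*64 = 561*64 = 35904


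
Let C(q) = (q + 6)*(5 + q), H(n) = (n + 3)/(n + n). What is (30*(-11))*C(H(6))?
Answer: -102465/8 ≈ -12808.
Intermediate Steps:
H(n) = (3 + n)/(2*n) (H(n) = (3 + n)/((2*n)) = (3 + n)*(1/(2*n)) = (3 + n)/(2*n))
C(q) = (5 + q)*(6 + q) (C(q) = (6 + q)*(5 + q) = (5 + q)*(6 + q))
(30*(-11))*C(H(6)) = (30*(-11))*(30 + ((½)*(3 + 6)/6)² + 11*((½)*(3 + 6)/6)) = -330*(30 + ((½)*(⅙)*9)² + 11*((½)*(⅙)*9)) = -330*(30 + (¾)² + 11*(¾)) = -330*(30 + 9/16 + 33/4) = -330*621/16 = -102465/8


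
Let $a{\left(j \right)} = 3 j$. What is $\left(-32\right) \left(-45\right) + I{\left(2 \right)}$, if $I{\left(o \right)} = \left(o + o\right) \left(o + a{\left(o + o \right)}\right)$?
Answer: $1496$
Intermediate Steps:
$I{\left(o \right)} = 14 o^{2}$ ($I{\left(o \right)} = \left(o + o\right) \left(o + 3 \left(o + o\right)\right) = 2 o \left(o + 3 \cdot 2 o\right) = 2 o \left(o + 6 o\right) = 2 o 7 o = 14 o^{2}$)
$\left(-32\right) \left(-45\right) + I{\left(2 \right)} = \left(-32\right) \left(-45\right) + 14 \cdot 2^{2} = 1440 + 14 \cdot 4 = 1440 + 56 = 1496$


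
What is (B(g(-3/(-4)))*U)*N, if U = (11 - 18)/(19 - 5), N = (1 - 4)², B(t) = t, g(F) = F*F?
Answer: -81/32 ≈ -2.5313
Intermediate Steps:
g(F) = F²
N = 9 (N = (-3)² = 9)
U = -½ (U = -7/14 = -7*1/14 = -½ ≈ -0.50000)
(B(g(-3/(-4)))*U)*N = ((-3/(-4))²*(-½))*9 = ((-3*(-¼))²*(-½))*9 = ((¾)²*(-½))*9 = ((9/16)*(-½))*9 = -9/32*9 = -81/32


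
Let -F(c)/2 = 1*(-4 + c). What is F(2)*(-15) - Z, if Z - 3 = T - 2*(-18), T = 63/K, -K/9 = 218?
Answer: -21575/218 ≈ -98.968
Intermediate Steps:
K = -1962 (K = -9*218 = -1962)
F(c) = 8 - 2*c (F(c) = -2*(-4 + c) = 8 - 2*c)
T = -7/218 (T = 63/(-1962) = 63*(-1/1962) = -7/218 ≈ -0.032110)
Z = 8495/218 (Z = 3 + (-7/218 - 2*(-18)) = 3 + (-7/218 - 1*(-36)) = 3 + (-7/218 + 36) = 3 + 7841/218 = 8495/218 ≈ 38.968)
F(2)*(-15) - Z = (8 - 2*2)*(-15) - 1*8495/218 = (8 - 4)*(-15) - 8495/218 = 4*(-15) - 8495/218 = -60 - 8495/218 = -21575/218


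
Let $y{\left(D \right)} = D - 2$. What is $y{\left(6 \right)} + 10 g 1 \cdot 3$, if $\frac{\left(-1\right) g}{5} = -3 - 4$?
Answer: $1054$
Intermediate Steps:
$y{\left(D \right)} = -2 + D$ ($y{\left(D \right)} = D - 2 = -2 + D$)
$g = 35$ ($g = - 5 \left(-3 - 4\right) = \left(-5\right) \left(-7\right) = 35$)
$y{\left(6 \right)} + 10 g 1 \cdot 3 = \left(-2 + 6\right) + 10 \cdot 35 \cdot 1 \cdot 3 = 4 + 10 \cdot 35 \cdot 3 = 4 + 10 \cdot 105 = 4 + 1050 = 1054$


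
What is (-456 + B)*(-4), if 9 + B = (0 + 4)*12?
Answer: 1668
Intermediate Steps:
B = 39 (B = -9 + (0 + 4)*12 = -9 + 4*12 = -9 + 48 = 39)
(-456 + B)*(-4) = (-456 + 39)*(-4) = -417*(-4) = 1668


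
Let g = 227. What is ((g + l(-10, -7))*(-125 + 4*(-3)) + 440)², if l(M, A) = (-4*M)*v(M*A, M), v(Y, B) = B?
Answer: 582787881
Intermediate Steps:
l(M, A) = -4*M² (l(M, A) = (-4*M)*M = -4*M²)
((g + l(-10, -7))*(-125 + 4*(-3)) + 440)² = ((227 - 4*(-10)²)*(-125 + 4*(-3)) + 440)² = ((227 - 4*100)*(-125 - 12) + 440)² = ((227 - 400)*(-137) + 440)² = (-173*(-137) + 440)² = (23701 + 440)² = 24141² = 582787881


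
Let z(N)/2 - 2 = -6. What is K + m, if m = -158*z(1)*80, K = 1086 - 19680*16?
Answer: -212674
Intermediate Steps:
z(N) = -8 (z(N) = 4 + 2*(-6) = 4 - 12 = -8)
K = -313794 (K = 1086 - 820*384 = 1086 - 314880 = -313794)
m = 101120 (m = -158*(-8)*80 = 1264*80 = 101120)
K + m = -313794 + 101120 = -212674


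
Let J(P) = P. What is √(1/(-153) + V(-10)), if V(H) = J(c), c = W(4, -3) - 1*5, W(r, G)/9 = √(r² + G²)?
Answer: √104023/51 ≈ 6.3240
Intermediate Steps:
W(r, G) = 9*√(G² + r²) (W(r, G) = 9*√(r² + G²) = 9*√(G² + r²))
c = 40 (c = 9*√((-3)² + 4²) - 1*5 = 9*√(9 + 16) - 5 = 9*√25 - 5 = 9*5 - 5 = 45 - 5 = 40)
V(H) = 40
√(1/(-153) + V(-10)) = √(1/(-153) + 40) = √(-1/153 + 40) = √(6119/153) = √104023/51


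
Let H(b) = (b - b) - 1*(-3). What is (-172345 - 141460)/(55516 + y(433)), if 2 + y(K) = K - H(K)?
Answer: -313805/55944 ≈ -5.6093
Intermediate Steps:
H(b) = 3 (H(b) = 0 + 3 = 3)
y(K) = -5 + K (y(K) = -2 + (K - 1*3) = -2 + (K - 3) = -2 + (-3 + K) = -5 + K)
(-172345 - 141460)/(55516 + y(433)) = (-172345 - 141460)/(55516 + (-5 + 433)) = -313805/(55516 + 428) = -313805/55944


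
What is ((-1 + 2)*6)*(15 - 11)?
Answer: 24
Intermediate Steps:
((-1 + 2)*6)*(15 - 11) = (1*6)*4 = 6*4 = 24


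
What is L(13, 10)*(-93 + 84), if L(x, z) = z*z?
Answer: -900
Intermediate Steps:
L(x, z) = z²
L(13, 10)*(-93 + 84) = 10²*(-93 + 84) = 100*(-9) = -900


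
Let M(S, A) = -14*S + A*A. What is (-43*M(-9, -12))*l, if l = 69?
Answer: -801090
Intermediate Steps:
M(S, A) = A² - 14*S (M(S, A) = -14*S + A² = A² - 14*S)
(-43*M(-9, -12))*l = -43*((-12)² - 14*(-9))*69 = -43*(144 + 126)*69 = -43*270*69 = -11610*69 = -801090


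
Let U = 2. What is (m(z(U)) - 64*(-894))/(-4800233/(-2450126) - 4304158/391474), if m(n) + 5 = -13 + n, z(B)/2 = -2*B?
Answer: -27427198092577780/4333281505233 ≈ -6329.4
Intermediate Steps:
z(B) = -4*B (z(B) = 2*(-2*B) = -4*B)
m(n) = -18 + n (m(n) = -5 + (-13 + n) = -18 + n)
(m(z(U)) - 64*(-894))/(-4800233/(-2450126) - 4304158/391474) = ((-18 - 4*2) - 64*(-894))/(-4800233/(-2450126) - 4304158/391474) = ((-18 - 8) + 57216)/(-4800233*(-1/2450126) - 4304158*1/391474) = (-26 + 57216)/(4800233/2450126 - 2152079/195737) = 57190/(-4333281505233/479580312862) = 57190*(-479580312862/4333281505233) = -27427198092577780/4333281505233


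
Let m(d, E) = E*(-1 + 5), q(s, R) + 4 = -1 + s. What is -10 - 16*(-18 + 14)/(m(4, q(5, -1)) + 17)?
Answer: -106/17 ≈ -6.2353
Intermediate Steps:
q(s, R) = -5 + s (q(s, R) = -4 + (-1 + s) = -5 + s)
m(d, E) = 4*E (m(d, E) = E*4 = 4*E)
-10 - 16*(-18 + 14)/(m(4, q(5, -1)) + 17) = -10 - 16*(-18 + 14)/(4*(-5 + 5) + 17) = -10 - (-64)/(4*0 + 17) = -10 - (-64)/(0 + 17) = -10 - (-64)/17 = -10 - 16*(-4/17) = -10 + 64/17 = -106/17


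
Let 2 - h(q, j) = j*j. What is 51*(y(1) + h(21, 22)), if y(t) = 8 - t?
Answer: -24225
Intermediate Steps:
h(q, j) = 2 - j**2 (h(q, j) = 2 - j*j = 2 - j**2)
51*(y(1) + h(21, 22)) = 51*((8 - 1*1) + (2 - 1*22**2)) = 51*((8 - 1) + (2 - 1*484)) = 51*(7 + (2 - 484)) = 51*(7 - 482) = 51*(-475) = -24225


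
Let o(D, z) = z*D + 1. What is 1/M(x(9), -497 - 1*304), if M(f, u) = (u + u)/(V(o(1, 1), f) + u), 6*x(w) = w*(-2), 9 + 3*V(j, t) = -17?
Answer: 2429/4806 ≈ 0.50541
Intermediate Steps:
o(D, z) = 1 + D*z (o(D, z) = D*z + 1 = 1 + D*z)
V(j, t) = -26/3 (V(j, t) = -3 + (⅓)*(-17) = -3 - 17/3 = -26/3)
x(w) = -w/3 (x(w) = (w*(-2))/6 = (-2*w)/6 = -w/3)
M(f, u) = 2*u/(-26/3 + u) (M(f, u) = (u + u)/(-26/3 + u) = (2*u)/(-26/3 + u) = 2*u/(-26/3 + u))
1/M(x(9), -497 - 1*304) = 1/(6*(-497 - 1*304)/(-26 + 3*(-497 - 1*304))) = 1/(6*(-497 - 304)/(-26 + 3*(-497 - 304))) = 1/(6*(-801)/(-26 + 3*(-801))) = 1/(6*(-801)/(-26 - 2403)) = 1/(6*(-801)/(-2429)) = 1/(6*(-801)*(-1/2429)) = 1/(4806/2429) = 2429/4806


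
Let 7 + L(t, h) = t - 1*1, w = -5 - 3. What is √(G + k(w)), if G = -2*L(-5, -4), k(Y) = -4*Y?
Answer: √58 ≈ 7.6158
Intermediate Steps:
w = -8
L(t, h) = -8 + t (L(t, h) = -7 + (t - 1*1) = -7 + (t - 1) = -7 + (-1 + t) = -8 + t)
G = 26 (G = -2*(-8 - 5) = -2*(-13) = 26)
√(G + k(w)) = √(26 - 4*(-8)) = √(26 + 32) = √58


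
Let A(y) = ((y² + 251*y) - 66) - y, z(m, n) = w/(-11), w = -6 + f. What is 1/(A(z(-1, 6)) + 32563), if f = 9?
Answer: 121/3923896 ≈ 3.0837e-5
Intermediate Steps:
w = 3 (w = -6 + 9 = 3)
z(m, n) = -3/11 (z(m, n) = 3/(-11) = 3*(-1/11) = -3/11)
A(y) = -66 + y² + 250*y (A(y) = (-66 + y² + 251*y) - y = -66 + y² + 250*y)
1/(A(z(-1, 6)) + 32563) = 1/((-66 + (-3/11)² + 250*(-3/11)) + 32563) = 1/((-66 + 9/121 - 750/11) + 32563) = 1/(-16227/121 + 32563) = 1/(3923896/121) = 121/3923896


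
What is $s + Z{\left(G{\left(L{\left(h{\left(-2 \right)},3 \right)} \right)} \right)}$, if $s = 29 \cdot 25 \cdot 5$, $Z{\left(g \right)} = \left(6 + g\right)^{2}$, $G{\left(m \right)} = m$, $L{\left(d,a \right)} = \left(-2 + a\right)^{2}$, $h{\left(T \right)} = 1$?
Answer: $3674$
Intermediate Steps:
$s = 3625$ ($s = 725 \cdot 5 = 3625$)
$s + Z{\left(G{\left(L{\left(h{\left(-2 \right)},3 \right)} \right)} \right)} = 3625 + \left(6 + \left(-2 + 3\right)^{2}\right)^{2} = 3625 + \left(6 + 1^{2}\right)^{2} = 3625 + \left(6 + 1\right)^{2} = 3625 + 7^{2} = 3625 + 49 = 3674$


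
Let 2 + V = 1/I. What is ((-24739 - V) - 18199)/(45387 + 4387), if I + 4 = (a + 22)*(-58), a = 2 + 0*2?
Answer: -59938655/69484504 ≈ -0.86262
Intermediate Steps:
a = 2 (a = 2 + 0 = 2)
I = -1396 (I = -4 + (2 + 22)*(-58) = -4 + 24*(-58) = -4 - 1392 = -1396)
V = -2793/1396 (V = -2 + 1/(-1396) = -2 - 1/1396 = -2793/1396 ≈ -2.0007)
((-24739 - V) - 18199)/(45387 + 4387) = ((-24739 - 1*(-2793/1396)) - 18199)/(45387 + 4387) = ((-24739 + 2793/1396) - 18199)/49774 = (-34532851/1396 - 18199)*(1/49774) = -59938655/1396*1/49774 = -59938655/69484504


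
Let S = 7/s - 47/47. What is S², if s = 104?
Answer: 9409/10816 ≈ 0.86992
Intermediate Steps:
S = -97/104 (S = 7/104 - 47/47 = 7*(1/104) - 47*1/47 = 7/104 - 1 = -97/104 ≈ -0.93269)
S² = (-97/104)² = 9409/10816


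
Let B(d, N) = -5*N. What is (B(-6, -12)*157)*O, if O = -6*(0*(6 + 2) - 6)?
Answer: 339120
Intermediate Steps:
O = 36 (O = -6*(0*8 - 6) = -6*(0 - 6) = -6*(-6) = 36)
(B(-6, -12)*157)*O = (-5*(-12)*157)*36 = (60*157)*36 = 9420*36 = 339120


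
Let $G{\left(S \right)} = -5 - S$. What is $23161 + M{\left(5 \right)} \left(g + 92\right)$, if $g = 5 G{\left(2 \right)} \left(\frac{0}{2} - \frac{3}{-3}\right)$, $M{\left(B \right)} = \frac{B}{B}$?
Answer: $23218$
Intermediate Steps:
$M{\left(B \right)} = 1$
$g = -35$ ($g = 5 \left(-5 - 2\right) \left(\frac{0}{2} - \frac{3}{-3}\right) = 5 \left(-5 - 2\right) \left(0 \cdot \frac{1}{2} - -1\right) = 5 \left(-7\right) \left(0 + 1\right) = \left(-35\right) 1 = -35$)
$23161 + M{\left(5 \right)} \left(g + 92\right) = 23161 + 1 \left(-35 + 92\right) = 23161 + 1 \cdot 57 = 23161 + 57 = 23218$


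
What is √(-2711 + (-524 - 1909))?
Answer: 2*I*√1286 ≈ 71.722*I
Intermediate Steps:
√(-2711 + (-524 - 1909)) = √(-2711 - 2433) = √(-5144) = 2*I*√1286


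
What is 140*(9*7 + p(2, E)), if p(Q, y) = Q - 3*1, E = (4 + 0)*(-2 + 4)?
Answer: 8680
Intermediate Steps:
E = 8 (E = 4*2 = 8)
p(Q, y) = -3 + Q (p(Q, y) = Q - 3 = -3 + Q)
140*(9*7 + p(2, E)) = 140*(9*7 + (-3 + 2)) = 140*(63 - 1) = 140*62 = 8680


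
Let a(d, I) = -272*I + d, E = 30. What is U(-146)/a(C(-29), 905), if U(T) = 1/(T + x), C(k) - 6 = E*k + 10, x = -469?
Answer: 1/151913610 ≈ 6.5827e-9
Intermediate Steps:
C(k) = 16 + 30*k (C(k) = 6 + (30*k + 10) = 6 + (10 + 30*k) = 16 + 30*k)
U(T) = 1/(-469 + T) (U(T) = 1/(T - 469) = 1/(-469 + T))
a(d, I) = d - 272*I
U(-146)/a(C(-29), 905) = 1/((-469 - 146)*((16 + 30*(-29)) - 272*905)) = 1/((-615)*((16 - 870) - 246160)) = -1/(615*(-854 - 246160)) = -1/615/(-247014) = -1/615*(-1/247014) = 1/151913610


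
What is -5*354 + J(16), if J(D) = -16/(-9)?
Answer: -15914/9 ≈ -1768.2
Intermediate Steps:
J(D) = 16/9 (J(D) = -16*(-⅑) = 16/9)
-5*354 + J(16) = -5*354 + 16/9 = -1770 + 16/9 = -15914/9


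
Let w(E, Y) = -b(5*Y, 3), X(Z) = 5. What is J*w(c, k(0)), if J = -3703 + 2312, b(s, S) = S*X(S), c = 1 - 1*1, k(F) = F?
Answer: 20865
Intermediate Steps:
c = 0 (c = 1 - 1 = 0)
b(s, S) = 5*S (b(s, S) = S*5 = 5*S)
w(E, Y) = -15 (w(E, Y) = -5*3 = -1*15 = -15)
J = -1391
J*w(c, k(0)) = -1391*(-15) = 20865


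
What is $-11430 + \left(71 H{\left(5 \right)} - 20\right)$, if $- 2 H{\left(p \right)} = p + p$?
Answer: $-11805$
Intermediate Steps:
$H{\left(p \right)} = - p$ ($H{\left(p \right)} = - \frac{p + p}{2} = - \frac{2 p}{2} = - p$)
$-11430 + \left(71 H{\left(5 \right)} - 20\right) = -11430 + \left(71 \left(\left(-1\right) 5\right) - 20\right) = -11430 + \left(71 \left(-5\right) - 20\right) = -11430 - 375 = -11805$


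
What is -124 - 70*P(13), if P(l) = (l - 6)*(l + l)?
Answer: -12864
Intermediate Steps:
P(l) = 2*l*(-6 + l) (P(l) = (-6 + l)*(2*l) = 2*l*(-6 + l))
-124 - 70*P(13) = -124 - 140*13*(-6 + 13) = -124 - 140*13*7 = -124 - 70*182 = -124 - 12740 = -12864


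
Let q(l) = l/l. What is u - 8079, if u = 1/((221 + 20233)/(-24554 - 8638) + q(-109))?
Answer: -17146185/2123 ≈ -8076.4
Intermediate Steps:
q(l) = 1
u = 5532/2123 (u = 1/((221 + 20233)/(-24554 - 8638) + 1) = 1/(20454/(-33192) + 1) = 1/(20454*(-1/33192) + 1) = 1/(-3409/5532 + 1) = 1/(2123/5532) = 5532/2123 ≈ 2.6057)
u - 8079 = 5532/2123 - 8079 = -17146185/2123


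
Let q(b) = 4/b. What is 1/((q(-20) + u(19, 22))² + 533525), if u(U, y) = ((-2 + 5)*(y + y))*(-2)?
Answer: 25/15083166 ≈ 1.6575e-6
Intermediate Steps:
u(U, y) = -12*y (u(U, y) = (3*(2*y))*(-2) = (6*y)*(-2) = -12*y)
1/((q(-20) + u(19, 22))² + 533525) = 1/((4/(-20) - 12*22)² + 533525) = 1/((4*(-1/20) - 264)² + 533525) = 1/((-⅕ - 264)² + 533525) = 1/((-1321/5)² + 533525) = 1/(1745041/25 + 533525) = 1/(15083166/25) = 25/15083166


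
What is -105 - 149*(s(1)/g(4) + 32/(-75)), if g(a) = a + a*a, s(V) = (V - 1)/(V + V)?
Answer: -3107/75 ≈ -41.427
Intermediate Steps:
s(V) = (-1 + V)/(2*V) (s(V) = (-1 + V)/((2*V)) = (-1 + V)*(1/(2*V)) = (-1 + V)/(2*V))
g(a) = a + a²
-105 - 149*(s(1)/g(4) + 32/(-75)) = -105 - 149*(((½)*(-1 + 1)/1)/((4*(1 + 4))) + 32/(-75)) = -105 - 149*(((½)*1*0)/((4*5)) + 32*(-1/75)) = -105 - 149*(0/20 - 32/75) = -105 - 149*(0*(1/20) - 32/75) = -105 - 149*(0 - 32/75) = -105 - 149*(-32/75) = -105 + 4768/75 = -3107/75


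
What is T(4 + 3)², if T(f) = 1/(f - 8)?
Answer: 1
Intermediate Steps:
T(f) = 1/(-8 + f)
T(4 + 3)² = (1/(-8 + (4 + 3)))² = (1/(-8 + 7))² = (1/(-1))² = (-1)² = 1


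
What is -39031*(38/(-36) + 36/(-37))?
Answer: 52730881/666 ≈ 79176.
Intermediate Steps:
-39031*(38/(-36) + 36/(-37)) = -39031*(38*(-1/36) + 36*(-1/37)) = -39031*(-19/18 - 36/37) = -39031*(-1351/666) = 52730881/666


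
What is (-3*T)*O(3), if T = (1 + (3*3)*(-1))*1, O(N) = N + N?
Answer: 144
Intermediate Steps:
O(N) = 2*N
T = -8 (T = (1 + 9*(-1))*1 = (1 - 9)*1 = -8*1 = -8)
(-3*T)*O(3) = (-3*(-8))*(2*3) = 24*6 = 144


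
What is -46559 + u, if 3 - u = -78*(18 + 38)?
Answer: -42188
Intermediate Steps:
u = 4371 (u = 3 - (-78)*(18 + 38) = 3 - (-78)*56 = 3 - 1*(-4368) = 3 + 4368 = 4371)
-46559 + u = -46559 + 4371 = -42188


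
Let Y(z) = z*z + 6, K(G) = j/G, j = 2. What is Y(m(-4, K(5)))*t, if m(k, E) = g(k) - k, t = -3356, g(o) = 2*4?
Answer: -503400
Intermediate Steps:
K(G) = 2/G
g(o) = 8
m(k, E) = 8 - k
Y(z) = 6 + z**2 (Y(z) = z**2 + 6 = 6 + z**2)
Y(m(-4, K(5)))*t = (6 + (8 - 1*(-4))**2)*(-3356) = (6 + (8 + 4)**2)*(-3356) = (6 + 12**2)*(-3356) = (6 + 144)*(-3356) = 150*(-3356) = -503400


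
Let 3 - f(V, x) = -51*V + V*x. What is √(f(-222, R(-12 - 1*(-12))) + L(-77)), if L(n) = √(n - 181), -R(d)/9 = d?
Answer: √(-11319 + I*√258) ≈ 0.0755 + 106.39*I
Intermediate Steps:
R(d) = -9*d
L(n) = √(-181 + n)
f(V, x) = 3 + 51*V - V*x (f(V, x) = 3 - (-51*V + V*x) = 3 + (51*V - V*x) = 3 + 51*V - V*x)
√(f(-222, R(-12 - 1*(-12))) + L(-77)) = √((3 + 51*(-222) - 1*(-222)*(-9*(-12 - 1*(-12)))) + √(-181 - 77)) = √((3 - 11322 - 1*(-222)*(-9*(-12 + 12))) + √(-258)) = √((3 - 11322 - 1*(-222)*(-9*0)) + I*√258) = √((3 - 11322 - 1*(-222)*0) + I*√258) = √((3 - 11322 + 0) + I*√258) = √(-11319 + I*√258)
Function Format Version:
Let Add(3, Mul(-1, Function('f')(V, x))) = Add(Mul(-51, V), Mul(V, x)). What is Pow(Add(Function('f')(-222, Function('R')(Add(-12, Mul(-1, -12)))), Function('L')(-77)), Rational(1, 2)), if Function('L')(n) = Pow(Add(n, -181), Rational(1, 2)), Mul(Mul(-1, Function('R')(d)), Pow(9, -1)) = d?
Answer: Pow(Add(-11319, Mul(I, Pow(258, Rational(1, 2)))), Rational(1, 2)) ≈ Add(0.0755, Mul(106.39, I))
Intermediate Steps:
Function('R')(d) = Mul(-9, d)
Function('L')(n) = Pow(Add(-181, n), Rational(1, 2))
Function('f')(V, x) = Add(3, Mul(51, V), Mul(-1, V, x)) (Function('f')(V, x) = Add(3, Mul(-1, Add(Mul(-51, V), Mul(V, x)))) = Add(3, Add(Mul(51, V), Mul(-1, V, x))) = Add(3, Mul(51, V), Mul(-1, V, x)))
Pow(Add(Function('f')(-222, Function('R')(Add(-12, Mul(-1, -12)))), Function('L')(-77)), Rational(1, 2)) = Pow(Add(Add(3, Mul(51, -222), Mul(-1, -222, Mul(-9, Add(-12, Mul(-1, -12))))), Pow(Add(-181, -77), Rational(1, 2))), Rational(1, 2)) = Pow(Add(Add(3, -11322, Mul(-1, -222, Mul(-9, Add(-12, 12)))), Pow(-258, Rational(1, 2))), Rational(1, 2)) = Pow(Add(Add(3, -11322, Mul(-1, -222, Mul(-9, 0))), Mul(I, Pow(258, Rational(1, 2)))), Rational(1, 2)) = Pow(Add(Add(3, -11322, Mul(-1, -222, 0)), Mul(I, Pow(258, Rational(1, 2)))), Rational(1, 2)) = Pow(Add(Add(3, -11322, 0), Mul(I, Pow(258, Rational(1, 2)))), Rational(1, 2)) = Pow(Add(-11319, Mul(I, Pow(258, Rational(1, 2)))), Rational(1, 2))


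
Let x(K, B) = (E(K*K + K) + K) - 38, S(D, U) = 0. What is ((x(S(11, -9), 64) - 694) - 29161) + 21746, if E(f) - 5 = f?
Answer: -8142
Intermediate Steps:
E(f) = 5 + f
x(K, B) = -33 + K**2 + 2*K (x(K, B) = ((5 + (K*K + K)) + K) - 38 = ((5 + (K**2 + K)) + K) - 38 = ((5 + (K + K**2)) + K) - 38 = ((5 + K + K**2) + K) - 38 = (5 + K**2 + 2*K) - 38 = -33 + K**2 + 2*K)
((x(S(11, -9), 64) - 694) - 29161) + 21746 = (((-33 + 0 + 0*(1 + 0)) - 694) - 29161) + 21746 = (((-33 + 0 + 0*1) - 694) - 29161) + 21746 = (((-33 + 0 + 0) - 694) - 29161) + 21746 = ((-33 - 694) - 29161) + 21746 = (-727 - 29161) + 21746 = -29888 + 21746 = -8142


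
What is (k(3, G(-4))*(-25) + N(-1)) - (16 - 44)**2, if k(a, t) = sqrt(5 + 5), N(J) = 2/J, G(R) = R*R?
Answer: -786 - 25*sqrt(10) ≈ -865.06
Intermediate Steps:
G(R) = R**2
k(a, t) = sqrt(10)
(k(3, G(-4))*(-25) + N(-1)) - (16 - 44)**2 = (sqrt(10)*(-25) + 2/(-1)) - (16 - 44)**2 = (-25*sqrt(10) + 2*(-1)) - 1*(-28)**2 = (-25*sqrt(10) - 2) - 1*784 = (-2 - 25*sqrt(10)) - 784 = -786 - 25*sqrt(10)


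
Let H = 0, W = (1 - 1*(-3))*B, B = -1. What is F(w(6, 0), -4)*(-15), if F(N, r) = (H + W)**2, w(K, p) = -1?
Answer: -240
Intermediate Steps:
W = -4 (W = (1 - 1*(-3))*(-1) = (1 + 3)*(-1) = 4*(-1) = -4)
F(N, r) = 16 (F(N, r) = (0 - 4)**2 = (-4)**2 = 16)
F(w(6, 0), -4)*(-15) = 16*(-15) = -240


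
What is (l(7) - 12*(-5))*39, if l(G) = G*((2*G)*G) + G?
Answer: 29367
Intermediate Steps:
l(G) = G + 2*G³ (l(G) = G*(2*G²) + G = 2*G³ + G = G + 2*G³)
(l(7) - 12*(-5))*39 = ((7 + 2*7³) - 12*(-5))*39 = ((7 + 2*343) + 60)*39 = ((7 + 686) + 60)*39 = (693 + 60)*39 = 753*39 = 29367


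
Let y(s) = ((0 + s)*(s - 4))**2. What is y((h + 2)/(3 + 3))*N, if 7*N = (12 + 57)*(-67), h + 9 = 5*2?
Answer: -32361/16 ≈ -2022.6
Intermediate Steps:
h = 1 (h = -9 + 5*2 = -9 + 10 = 1)
N = -4623/7 (N = ((12 + 57)*(-67))/7 = (69*(-67))/7 = (1/7)*(-4623) = -4623/7 ≈ -660.43)
y(s) = s**2*(-4 + s)**2 (y(s) = (s*(-4 + s))**2 = s**2*(-4 + s)**2)
y((h + 2)/(3 + 3))*N = (((1 + 2)/(3 + 3))**2*(-4 + (1 + 2)/(3 + 3))**2)*(-4623/7) = ((3/6)**2*(-4 + 3/6)**2)*(-4623/7) = ((3*(1/6))**2*(-4 + 3*(1/6))**2)*(-4623/7) = ((1/2)**2*(-4 + 1/2)**2)*(-4623/7) = ((-7/2)**2/4)*(-4623/7) = ((1/4)*(49/4))*(-4623/7) = (49/16)*(-4623/7) = -32361/16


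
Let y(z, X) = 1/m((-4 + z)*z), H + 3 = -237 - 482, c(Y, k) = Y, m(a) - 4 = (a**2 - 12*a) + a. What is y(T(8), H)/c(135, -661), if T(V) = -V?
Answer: 1/1102140 ≈ 9.0733e-7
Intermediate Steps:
m(a) = 4 + a**2 - 11*a (m(a) = 4 + ((a**2 - 12*a) + a) = 4 + (a**2 - 11*a) = 4 + a**2 - 11*a)
H = -722 (H = -3 + (-237 - 482) = -3 - 719 = -722)
y(z, X) = 1/(4 + z**2*(-4 + z)**2 - 11*z*(-4 + z)) (y(z, X) = 1/(4 + ((-4 + z)*z)**2 - 11*(-4 + z)*z) = 1/(4 + (z*(-4 + z))**2 - 11*z*(-4 + z)) = 1/(4 + z**2*(-4 + z)**2 - 11*z*(-4 + z)))
y(T(8), H)/c(135, -661) = 1/((4 + (-1*8)**2*(-4 - 1*8)**2 - 11*(-1*8)*(-4 - 1*8))*135) = (1/135)/(4 + (-8)**2*(-4 - 8)**2 - 11*(-8)*(-4 - 8)) = (1/135)/(4 + 64*(-12)**2 - 11*(-8)*(-12)) = (1/135)/(4 + 64*144 - 1056) = (1/135)/(4 + 9216 - 1056) = (1/135)/8164 = (1/8164)*(1/135) = 1/1102140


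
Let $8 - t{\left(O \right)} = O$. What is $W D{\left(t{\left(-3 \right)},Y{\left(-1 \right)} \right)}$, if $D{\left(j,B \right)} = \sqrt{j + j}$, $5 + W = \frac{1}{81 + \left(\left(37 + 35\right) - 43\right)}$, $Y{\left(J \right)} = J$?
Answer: $- \frac{549 \sqrt{22}}{110} \approx -23.409$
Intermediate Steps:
$t{\left(O \right)} = 8 - O$
$W = - \frac{549}{110}$ ($W = -5 + \frac{1}{81 + \left(\left(37 + 35\right) - 43\right)} = -5 + \frac{1}{81 + \left(72 - 43\right)} = -5 + \frac{1}{81 + 29} = -5 + \frac{1}{110} = - \frac{549}{110} \approx -4.9909$)
$D{\left(j,B \right)} = \sqrt{2} \sqrt{j}$ ($D{\left(j,B \right)} = \sqrt{2 j} = \sqrt{2} \sqrt{j}$)
$W D{\left(t{\left(-3 \right)},Y{\left(-1 \right)} \right)} = - \frac{549 \sqrt{2} \sqrt{8 - -3}}{110} = - \frac{549 \sqrt{2} \sqrt{8 + 3}}{110} = - \frac{549 \sqrt{2} \sqrt{11}}{110} = - \frac{549 \sqrt{22}}{110}$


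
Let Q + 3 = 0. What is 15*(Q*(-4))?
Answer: 180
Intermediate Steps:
Q = -3 (Q = -3 + 0 = -3)
15*(Q*(-4)) = 15*(-3*(-4)) = 15*12 = 180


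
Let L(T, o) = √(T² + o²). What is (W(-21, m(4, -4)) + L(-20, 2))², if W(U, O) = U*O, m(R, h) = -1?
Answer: 845 + 84*√101 ≈ 1689.2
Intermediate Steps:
W(U, O) = O*U
(W(-21, m(4, -4)) + L(-20, 2))² = (-1*(-21) + √((-20)² + 2²))² = (21 + √(400 + 4))² = (21 + √404)² = (21 + 2*√101)²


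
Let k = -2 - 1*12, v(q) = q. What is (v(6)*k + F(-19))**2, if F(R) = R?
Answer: 10609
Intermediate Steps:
k = -14 (k = -2 - 12 = -14)
(v(6)*k + F(-19))**2 = (6*(-14) - 19)**2 = (-84 - 19)**2 = (-103)**2 = 10609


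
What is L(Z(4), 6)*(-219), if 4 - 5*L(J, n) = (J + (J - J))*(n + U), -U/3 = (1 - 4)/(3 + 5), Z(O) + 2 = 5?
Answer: 30441/40 ≈ 761.03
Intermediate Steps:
Z(O) = 3 (Z(O) = -2 + 5 = 3)
U = 9/8 (U = -3*(1 - 4)/(3 + 5) = -(-9)/8 = -3*(-3/8) = 9/8 ≈ 1.1250)
L(J, n) = 4/5 - J*(9/8 + n)/5 (L(J, n) = 4/5 - (J + (J - J))*(n + 9/8)/5 = 4/5 - (J + 0)*(9/8 + n)/5 = 4/5 - J*(9/8 + n)/5)
L(Z(4), 6)*(-219) = (4/5 - 9/40*3 - 1/5*3*6)*(-219) = (4/5 - 27/40 - 18/5)*(-219) = -139/40*(-219) = 30441/40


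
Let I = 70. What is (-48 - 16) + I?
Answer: 6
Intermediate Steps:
(-48 - 16) + I = (-48 - 16) + 70 = -64 + 70 = 6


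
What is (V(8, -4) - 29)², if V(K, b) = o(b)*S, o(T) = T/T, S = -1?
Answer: 900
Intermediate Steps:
o(T) = 1
V(K, b) = -1 (V(K, b) = 1*(-1) = -1)
(V(8, -4) - 29)² = (-1 - 29)² = (-30)² = 900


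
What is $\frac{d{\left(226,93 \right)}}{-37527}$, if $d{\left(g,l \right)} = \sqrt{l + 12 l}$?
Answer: $- \frac{\sqrt{1209}}{37527} \approx -0.00092655$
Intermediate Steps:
$d{\left(g,l \right)} = \sqrt{13} \sqrt{l}$ ($d{\left(g,l \right)} = \sqrt{13 l} = \sqrt{13} \sqrt{l}$)
$\frac{d{\left(226,93 \right)}}{-37527} = \frac{\sqrt{13} \sqrt{93}}{-37527} = \sqrt{1209} \left(- \frac{1}{37527}\right) = - \frac{\sqrt{1209}}{37527}$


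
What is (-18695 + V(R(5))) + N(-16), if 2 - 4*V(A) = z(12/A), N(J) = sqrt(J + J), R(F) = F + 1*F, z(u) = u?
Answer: -93474/5 + 4*I*sqrt(2) ≈ -18695.0 + 5.6569*I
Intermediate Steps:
R(F) = 2*F (R(F) = F + F = 2*F)
N(J) = sqrt(2)*sqrt(J) (N(J) = sqrt(2*J) = sqrt(2)*sqrt(J))
V(A) = 1/2 - 3/A
(-18695 + V(R(5))) + N(-16) = (-18695 + (-6 + 2*5)/(2*((2*5)))) + sqrt(2)*sqrt(-16) = (-18695 + (1/2)*(-6 + 10)/10) + sqrt(2)*(4*I) = (-18695 + (1/2)*(1/10)*4) + 4*I*sqrt(2) = (-18695 + 1/5) + 4*I*sqrt(2) = -93474/5 + 4*I*sqrt(2)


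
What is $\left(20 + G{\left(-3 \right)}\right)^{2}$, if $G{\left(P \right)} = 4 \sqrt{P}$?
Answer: $352 + 160 i \sqrt{3} \approx 352.0 + 277.13 i$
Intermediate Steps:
$\left(20 + G{\left(-3 \right)}\right)^{2} = \left(20 + 4 \sqrt{-3}\right)^{2} = \left(20 + 4 i \sqrt{3}\right)^{2}$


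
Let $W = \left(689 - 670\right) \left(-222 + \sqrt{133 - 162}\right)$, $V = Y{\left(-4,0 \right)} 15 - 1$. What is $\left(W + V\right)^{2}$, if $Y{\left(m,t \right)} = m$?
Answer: $18299372 - 162602 i \sqrt{29} \approx 1.8299 \cdot 10^{7} - 8.7564 \cdot 10^{5} i$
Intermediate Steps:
$V = -61$ ($V = \left(-4\right) 15 - 1 = -60 - 1 = -61$)
$W = -4218 + 19 i \sqrt{29}$ ($W = 19 \left(-222 + \sqrt{-29}\right) = 19 \left(-222 + i \sqrt{29}\right) = -4218 + 19 i \sqrt{29} \approx -4218.0 + 102.32 i$)
$\left(W + V\right)^{2} = \left(\left(-4218 + 19 i \sqrt{29}\right) - 61\right)^{2} = \left(-4279 + 19 i \sqrt{29}\right)^{2}$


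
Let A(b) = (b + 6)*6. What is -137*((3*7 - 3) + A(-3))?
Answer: -4932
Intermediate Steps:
A(b) = 36 + 6*b (A(b) = (6 + b)*6 = 36 + 6*b)
-137*((3*7 - 3) + A(-3)) = -137*((3*7 - 3) + (36 + 6*(-3))) = -137*((21 - 3) + (36 - 18)) = -137*(18 + 18) = -137*36 = -4932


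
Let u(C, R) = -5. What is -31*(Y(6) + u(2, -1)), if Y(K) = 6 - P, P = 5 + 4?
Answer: 248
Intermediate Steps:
P = 9
Y(K) = -3 (Y(K) = 6 - 1*9 = 6 - 9 = -3)
-31*(Y(6) + u(2, -1)) = -31*(-3 - 5) = -31*(-8) = 248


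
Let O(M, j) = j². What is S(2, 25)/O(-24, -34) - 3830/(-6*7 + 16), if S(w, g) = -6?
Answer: 1106831/7514 ≈ 147.30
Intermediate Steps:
S(2, 25)/O(-24, -34) - 3830/(-6*7 + 16) = -6/((-34)²) - 3830/(-6*7 + 16) = -6/1156 - 3830/(-42 + 16) = -6*1/1156 - 3830/(-26) = -3/578 - 3830*(-1/26) = -3/578 + 1915/13 = 1106831/7514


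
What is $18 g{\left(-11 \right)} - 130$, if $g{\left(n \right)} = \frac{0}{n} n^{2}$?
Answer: $-130$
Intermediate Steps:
$g{\left(n \right)} = 0$ ($g{\left(n \right)} = 0 n^{2} = 0$)
$18 g{\left(-11 \right)} - 130 = 18 \cdot 0 - 130 = 0 - 130 = -130$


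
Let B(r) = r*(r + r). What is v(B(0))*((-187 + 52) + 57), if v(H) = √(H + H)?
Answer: 0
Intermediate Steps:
B(r) = 2*r² (B(r) = r*(2*r) = 2*r²)
v(H) = √2*√H (v(H) = √(2*H) = √2*√H)
v(B(0))*((-187 + 52) + 57) = (√2*√(2*0²))*((-187 + 52) + 57) = (√2*√(2*0))*(-135 + 57) = (√2*√0)*(-78) = (√2*0)*(-78) = 0*(-78) = 0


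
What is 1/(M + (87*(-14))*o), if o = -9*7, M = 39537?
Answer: 1/116271 ≈ 8.6006e-6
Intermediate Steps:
o = -63
1/(M + (87*(-14))*o) = 1/(39537 + (87*(-14))*(-63)) = 1/(39537 - 1218*(-63)) = 1/(39537 + 76734) = 1/116271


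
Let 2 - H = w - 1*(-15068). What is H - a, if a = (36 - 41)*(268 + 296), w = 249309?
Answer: -261555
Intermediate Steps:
H = -264375 (H = 2 - (249309 - 1*(-15068)) = 2 - (249309 + 15068) = 2 - 1*264377 = 2 - 264377 = -264375)
a = -2820 (a = -5*564 = -2820)
H - a = -264375 - 1*(-2820) = -264375 + 2820 = -261555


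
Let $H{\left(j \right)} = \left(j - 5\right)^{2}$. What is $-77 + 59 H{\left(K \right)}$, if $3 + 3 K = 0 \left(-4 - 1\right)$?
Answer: $2047$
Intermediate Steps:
$K = -1$ ($K = -1 + \frac{0 \left(-4 - 1\right)}{3} = -1 + \frac{0 \left(-5\right)}{3} = -1 + \frac{1}{3} \cdot 0 = -1 + 0 = -1$)
$H{\left(j \right)} = \left(-5 + j\right)^{2}$ ($H{\left(j \right)} = \left(j - 5\right)^{2} = \left(-5 + j\right)^{2}$)
$-77 + 59 H{\left(K \right)} = -77 + 59 \left(-5 - 1\right)^{2} = -77 + 59 \left(-6\right)^{2} = -77 + 59 \cdot 36 = -77 + 2124 = 2047$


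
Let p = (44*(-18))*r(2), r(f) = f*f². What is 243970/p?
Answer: -121985/3168 ≈ -38.505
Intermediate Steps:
r(f) = f³
p = -6336 (p = (44*(-18))*2³ = -792*8 = -6336)
243970/p = 243970/(-6336) = 243970*(-1/6336) = -121985/3168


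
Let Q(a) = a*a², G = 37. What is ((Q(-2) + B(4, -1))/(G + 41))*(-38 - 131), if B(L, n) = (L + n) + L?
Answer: 13/6 ≈ 2.1667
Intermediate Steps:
Q(a) = a³
B(L, n) = n + 2*L
((Q(-2) + B(4, -1))/(G + 41))*(-38 - 131) = (((-2)³ + (-1 + 2*4))/(37 + 41))*(-38 - 131) = ((-8 + (-1 + 8))/78)*(-169) = ((-8 + 7)*(1/78))*(-169) = -1*1/78*(-169) = -1/78*(-169) = 13/6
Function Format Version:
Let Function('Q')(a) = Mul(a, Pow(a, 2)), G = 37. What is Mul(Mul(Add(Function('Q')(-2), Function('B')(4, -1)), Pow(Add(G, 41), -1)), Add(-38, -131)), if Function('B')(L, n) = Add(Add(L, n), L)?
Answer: Rational(13, 6) ≈ 2.1667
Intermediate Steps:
Function('Q')(a) = Pow(a, 3)
Function('B')(L, n) = Add(n, Mul(2, L))
Mul(Mul(Add(Function('Q')(-2), Function('B')(4, -1)), Pow(Add(G, 41), -1)), Add(-38, -131)) = Mul(Mul(Add(Pow(-2, 3), Add(-1, Mul(2, 4))), Pow(Add(37, 41), -1)), Add(-38, -131)) = Mul(Mul(Add(-8, Add(-1, 8)), Pow(78, -1)), -169) = Mul(Mul(Add(-8, 7), Rational(1, 78)), -169) = Mul(Mul(-1, Rational(1, 78)), -169) = Mul(Rational(-1, 78), -169) = Rational(13, 6)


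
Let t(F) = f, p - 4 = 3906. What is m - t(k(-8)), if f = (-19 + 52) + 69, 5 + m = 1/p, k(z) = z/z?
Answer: -418369/3910 ≈ -107.00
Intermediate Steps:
p = 3910 (p = 4 + 3906 = 3910)
k(z) = 1
m = -19549/3910 (m = -5 + 1/3910 = -19549/3910 ≈ -4.9997)
f = 102 (f = 33 + 69 = 102)
t(F) = 102
m - t(k(-8)) = -19549/3910 - 1*102 = -19549/3910 - 102 = -418369/3910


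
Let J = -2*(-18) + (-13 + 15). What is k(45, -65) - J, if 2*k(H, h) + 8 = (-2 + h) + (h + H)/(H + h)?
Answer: -75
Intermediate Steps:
J = 38 (J = 36 + 2 = 38)
k(H, h) = -9/2 + h/2 (k(H, h) = -4 + ((-2 + h) + (h + H)/(H + h))/2 = -4 + ((-2 + h) + (H + h)/(H + h))/2 = -4 + ((-2 + h) + 1)/2 = -4 + (-1 + h)/2 = -4 + (-½ + h/2) = -9/2 + h/2)
k(45, -65) - J = (-9/2 + (½)*(-65)) - 1*38 = (-9/2 - 65/2) - 38 = -37 - 38 = -75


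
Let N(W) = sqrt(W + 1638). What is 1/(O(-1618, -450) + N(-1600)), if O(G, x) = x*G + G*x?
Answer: 728100/1060259219981 - sqrt(38)/2120518439962 ≈ 6.8672e-7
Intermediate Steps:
N(W) = sqrt(1638 + W)
O(G, x) = 2*G*x (O(G, x) = G*x + G*x = 2*G*x)
1/(O(-1618, -450) + N(-1600)) = 1/(2*(-1618)*(-450) + sqrt(1638 - 1600)) = 1/(1456200 + sqrt(38))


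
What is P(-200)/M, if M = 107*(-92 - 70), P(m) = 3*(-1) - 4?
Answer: 7/17334 ≈ 0.00040383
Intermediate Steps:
P(m) = -7 (P(m) = -3 - 4 = -7)
M = -17334 (M = 107*(-162) = -17334)
P(-200)/M = -7/(-17334) = -7*(-1/17334) = 7/17334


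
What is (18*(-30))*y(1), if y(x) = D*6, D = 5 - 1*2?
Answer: -9720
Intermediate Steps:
D = 3 (D = 5 - 2 = 3)
y(x) = 18 (y(x) = 3*6 = 18)
(18*(-30))*y(1) = (18*(-30))*18 = -540*18 = -9720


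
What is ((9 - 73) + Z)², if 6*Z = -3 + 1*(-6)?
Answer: 17161/4 ≈ 4290.3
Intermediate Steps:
Z = -3/2 (Z = (-3 + 1*(-6))/6 = (-3 - 6)/6 = (⅙)*(-9) = -3/2 ≈ -1.5000)
((9 - 73) + Z)² = ((9 - 73) - 3/2)² = (-64 - 3/2)² = (-131/2)² = 17161/4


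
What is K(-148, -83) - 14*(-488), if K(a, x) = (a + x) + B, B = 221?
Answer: 6822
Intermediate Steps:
K(a, x) = 221 + a + x (K(a, x) = (a + x) + 221 = 221 + a + x)
K(-148, -83) - 14*(-488) = (221 - 148 - 83) - 14*(-488) = -10 + 6832 = 6822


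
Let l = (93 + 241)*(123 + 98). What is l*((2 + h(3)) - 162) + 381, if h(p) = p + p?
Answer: -11366975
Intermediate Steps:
l = 73814 (l = 334*221 = 73814)
h(p) = 2*p
l*((2 + h(3)) - 162) + 381 = 73814*((2 + 2*3) - 162) + 381 = 73814*((2 + 6) - 162) + 381 = 73814*(8 - 162) + 381 = 73814*(-154) + 381 = -11367356 + 381 = -11366975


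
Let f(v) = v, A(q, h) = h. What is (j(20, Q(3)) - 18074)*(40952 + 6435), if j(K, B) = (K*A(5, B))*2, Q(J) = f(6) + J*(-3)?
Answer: -862159078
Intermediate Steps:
Q(J) = 6 - 3*J (Q(J) = 6 + J*(-3) = 6 - 3*J)
j(K, B) = 2*B*K (j(K, B) = (K*B)*2 = (B*K)*2 = 2*B*K)
(j(20, Q(3)) - 18074)*(40952 + 6435) = (2*(6 - 3*3)*20 - 18074)*(40952 + 6435) = (2*(6 - 9)*20 - 18074)*47387 = (2*(-3)*20 - 18074)*47387 = (-120 - 18074)*47387 = -18194*47387 = -862159078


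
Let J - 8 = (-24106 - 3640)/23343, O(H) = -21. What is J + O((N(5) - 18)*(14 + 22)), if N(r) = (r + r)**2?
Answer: -331205/23343 ≈ -14.189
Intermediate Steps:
N(r) = 4*r**2 (N(r) = (2*r)**2 = 4*r**2)
J = 158998/23343 (J = 8 + (-24106 - 3640)/23343 = 8 - 27746*1/23343 = 8 - 27746/23343 = 158998/23343 ≈ 6.8114)
J + O((N(5) - 18)*(14 + 22)) = 158998/23343 - 21 = -331205/23343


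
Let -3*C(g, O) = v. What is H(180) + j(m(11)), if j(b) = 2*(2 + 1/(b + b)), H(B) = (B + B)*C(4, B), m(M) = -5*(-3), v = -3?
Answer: 5461/15 ≈ 364.07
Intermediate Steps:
C(g, O) = 1 (C(g, O) = -⅓*(-3) = 1)
m(M) = 15
H(B) = 2*B (H(B) = (B + B)*1 = (2*B)*1 = 2*B)
j(b) = 4 + 1/b (j(b) = 2*(2 + 1/(2*b)) = 4 + 1/b)
H(180) + j(m(11)) = 2*180 + (4 + 1/15) = 360 + (4 + 1/15) = 360 + 61/15 = 5461/15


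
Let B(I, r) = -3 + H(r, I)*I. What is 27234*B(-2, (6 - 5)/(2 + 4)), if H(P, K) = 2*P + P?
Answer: -108936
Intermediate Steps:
H(P, K) = 3*P
B(I, r) = -3 + 3*I*r (B(I, r) = -3 + (3*r)*I = -3 + 3*I*r)
27234*B(-2, (6 - 5)/(2 + 4)) = 27234*(-3 + 3*(-2)*((6 - 5)/(2 + 4))) = 27234*(-3 + 3*(-2)*(1/6)) = 27234*(-3 - 1) = 27234*(-4) = -108936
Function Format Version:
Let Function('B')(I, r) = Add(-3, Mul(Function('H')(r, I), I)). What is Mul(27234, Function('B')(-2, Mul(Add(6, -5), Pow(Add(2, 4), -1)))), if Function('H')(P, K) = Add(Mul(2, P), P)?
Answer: -108936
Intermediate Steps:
Function('H')(P, K) = Mul(3, P)
Function('B')(I, r) = Add(-3, Mul(3, I, r)) (Function('B')(I, r) = Add(-3, Mul(Mul(3, r), I)) = Add(-3, Mul(3, I, r)))
Mul(27234, Function('B')(-2, Mul(Add(6, -5), Pow(Add(2, 4), -1)))) = Mul(27234, Add(-3, Mul(3, -2, Mul(Add(6, -5), Pow(Add(2, 4), -1))))) = Mul(27234, Add(-3, Mul(3, -2, Mul(1, Pow(6, -1))))) = Mul(27234, Add(-3, Mul(3, -2, Mul(1, Rational(1, 6))))) = Mul(27234, Add(-3, Mul(3, -2, Rational(1, 6)))) = Mul(27234, Add(-3, -1)) = Mul(27234, -4) = -108936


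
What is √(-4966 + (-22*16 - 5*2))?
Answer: 12*I*√37 ≈ 72.993*I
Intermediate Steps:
√(-4966 + (-22*16 - 5*2)) = √(-4966 + (-352 - 10)) = √(-4966 - 362) = √(-5328) = 12*I*√37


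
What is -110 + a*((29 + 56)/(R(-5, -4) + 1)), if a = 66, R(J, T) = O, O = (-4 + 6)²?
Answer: 1012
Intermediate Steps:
O = 4 (O = 2² = 4)
R(J, T) = 4
-110 + a*((29 + 56)/(R(-5, -4) + 1)) = -110 + 66*((29 + 56)/(4 + 1)) = -110 + 66*(85/5) = -110 + 66*(85*(⅕)) = -110 + 66*17 = -110 + 1122 = 1012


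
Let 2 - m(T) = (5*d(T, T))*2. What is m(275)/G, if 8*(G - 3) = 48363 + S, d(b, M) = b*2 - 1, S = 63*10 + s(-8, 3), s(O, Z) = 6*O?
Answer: -43904/48969 ≈ -0.89657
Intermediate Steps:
S = 582 (S = 63*10 + 6*(-8) = 630 - 48 = 582)
d(b, M) = -1 + 2*b (d(b, M) = 2*b - 1 = -1 + 2*b)
m(T) = 12 - 20*T (m(T) = 2 - 5*(-1 + 2*T)*2 = 2 - (-5 + 10*T)*2 = 2 - (-10 + 20*T) = 2 + (10 - 20*T) = 12 - 20*T)
G = 48969/8 (G = 3 + (48363 + 582)/8 = 3 + (⅛)*48945 = 3 + 48945/8 = 48969/8 ≈ 6121.1)
m(275)/G = (12 - 20*275)/(48969/8) = (12 - 5500)*(8/48969) = -5488*8/48969 = -43904/48969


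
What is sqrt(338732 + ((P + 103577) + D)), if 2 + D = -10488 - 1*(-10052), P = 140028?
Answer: sqrt(581899) ≈ 762.82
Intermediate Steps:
D = -438 (D = -2 + (-10488 - 1*(-10052)) = -2 + (-10488 + 10052) = -2 - 436 = -438)
sqrt(338732 + ((P + 103577) + D)) = sqrt(338732 + ((140028 + 103577) - 438)) = sqrt(338732 + (243605 - 438)) = sqrt(338732 + 243167) = sqrt(581899)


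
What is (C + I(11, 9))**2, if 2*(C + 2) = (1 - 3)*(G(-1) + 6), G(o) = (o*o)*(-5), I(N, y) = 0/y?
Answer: 9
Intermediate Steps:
I(N, y) = 0
G(o) = -5*o**2 (G(o) = o**2*(-5) = -5*o**2)
C = -3 (C = -2 + ((1 - 3)*(-5*(-1)**2 + 6))/2 = -2 + (-2*(-5*1 + 6))/2 = -2 + (-2*(-5 + 6))/2 = -2 + (-2*1)/2 = -2 + (1/2)*(-2) = -2 - 1 = -3)
(C + I(11, 9))**2 = (-3 + 0)**2 = (-3)**2 = 9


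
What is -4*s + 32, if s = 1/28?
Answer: 223/7 ≈ 31.857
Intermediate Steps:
s = 1/28 ≈ 0.035714
-4*s + 32 = -4*1/28 + 32 = -1/7 + 32 = 223/7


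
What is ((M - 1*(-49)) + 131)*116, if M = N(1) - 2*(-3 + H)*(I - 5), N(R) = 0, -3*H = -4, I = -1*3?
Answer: 53360/3 ≈ 17787.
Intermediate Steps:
I = -3
H = 4/3 (H = -⅓*(-4) = 4/3 ≈ 1.3333)
M = -80/3 (M = 0 - 2*(-3 + 4/3)*(-3 - 5) = 0 - (-10)*(-8)/3 = 0 - 2*40/3 = 0 - 80/3 = -80/3 ≈ -26.667)
((M - 1*(-49)) + 131)*116 = ((-80/3 - 1*(-49)) + 131)*116 = ((-80/3 + 49) + 131)*116 = (67/3 + 131)*116 = (460/3)*116 = 53360/3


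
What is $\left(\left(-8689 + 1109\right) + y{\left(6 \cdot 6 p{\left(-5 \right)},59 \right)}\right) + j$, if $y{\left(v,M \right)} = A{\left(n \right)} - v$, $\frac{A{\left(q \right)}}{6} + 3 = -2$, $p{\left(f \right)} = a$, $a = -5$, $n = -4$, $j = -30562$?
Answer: $-37992$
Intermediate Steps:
$p{\left(f \right)} = -5$
$A{\left(q \right)} = -30$ ($A{\left(q \right)} = -18 + 6 \left(-2\right) = -18 - 12 = -30$)
$y{\left(v,M \right)} = -30 - v$
$\left(\left(-8689 + 1109\right) + y{\left(6 \cdot 6 p{\left(-5 \right)},59 \right)}\right) + j = \left(\left(-8689 + 1109\right) - \left(30 + 6 \cdot 6 \left(-5\right)\right)\right) - 30562 = \left(-7580 - \left(30 + 36 \left(-5\right)\right)\right) - 30562 = \left(-7580 - -150\right) - 30562 = \left(-7580 + \left(-30 + 180\right)\right) - 30562 = \left(-7580 + 150\right) - 30562 = -7430 - 30562 = -37992$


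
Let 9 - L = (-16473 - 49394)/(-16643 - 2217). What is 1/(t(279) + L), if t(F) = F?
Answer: 18860/5365813 ≈ 0.0035148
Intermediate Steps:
L = 103873/18860 (L = 9 - (-16473 - 49394)/(-16643 - 2217) = 9 - (-65867)/(-18860) = 9 - (-65867)*(-1)/18860 = 9 - 1*65867/18860 = 9 - 65867/18860 = 103873/18860 ≈ 5.5076)
1/(t(279) + L) = 1/(279 + 103873/18860) = 1/(5365813/18860) = 18860/5365813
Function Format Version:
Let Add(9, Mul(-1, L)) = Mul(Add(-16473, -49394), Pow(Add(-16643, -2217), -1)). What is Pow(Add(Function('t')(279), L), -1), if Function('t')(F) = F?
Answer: Rational(18860, 5365813) ≈ 0.0035148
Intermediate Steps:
L = Rational(103873, 18860) (L = Add(9, Mul(-1, Mul(Add(-16473, -49394), Pow(Add(-16643, -2217), -1)))) = Add(9, Mul(-1, Mul(-65867, Pow(-18860, -1)))) = Add(9, Mul(-1, Mul(-65867, Rational(-1, 18860)))) = Add(9, Mul(-1, Rational(65867, 18860))) = Add(9, Rational(-65867, 18860)) = Rational(103873, 18860) ≈ 5.5076)
Pow(Add(Function('t')(279), L), -1) = Pow(Add(279, Rational(103873, 18860)), -1) = Pow(Rational(5365813, 18860), -1) = Rational(18860, 5365813)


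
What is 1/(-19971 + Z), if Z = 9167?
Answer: -1/10804 ≈ -9.2558e-5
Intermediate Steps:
1/(-19971 + Z) = 1/(-19971 + 9167) = 1/(-10804) = -1/10804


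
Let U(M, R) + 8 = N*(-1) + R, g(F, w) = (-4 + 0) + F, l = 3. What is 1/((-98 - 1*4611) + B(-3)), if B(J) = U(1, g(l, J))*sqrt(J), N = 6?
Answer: I/(-4709*I + 15*sqrt(3)) ≈ -0.00021235 + 1.1716e-6*I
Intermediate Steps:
g(F, w) = -4 + F
U(M, R) = -14 + R (U(M, R) = -8 + (6*(-1) + R) = -8 + (-6 + R) = -14 + R)
B(J) = -15*sqrt(J) (B(J) = (-14 + (-4 + 3))*sqrt(J) = (-14 - 1)*sqrt(J) = -15*sqrt(J))
1/((-98 - 1*4611) + B(-3)) = 1/((-98 - 1*4611) - 15*I*sqrt(3)) = 1/((-98 - 4611) - 15*I*sqrt(3)) = 1/(-4709 - 15*I*sqrt(3))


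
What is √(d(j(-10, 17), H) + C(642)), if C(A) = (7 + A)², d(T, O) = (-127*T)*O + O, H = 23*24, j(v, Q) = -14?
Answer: √1403209 ≈ 1184.6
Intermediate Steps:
H = 552
d(T, O) = O - 127*O*T (d(T, O) = -127*O*T + O = O - 127*O*T)
√(d(j(-10, 17), H) + C(642)) = √(552*(1 - 127*(-14)) + (7 + 642)²) = √(552*(1 + 1778) + 649²) = √(552*1779 + 421201) = √(982008 + 421201) = √1403209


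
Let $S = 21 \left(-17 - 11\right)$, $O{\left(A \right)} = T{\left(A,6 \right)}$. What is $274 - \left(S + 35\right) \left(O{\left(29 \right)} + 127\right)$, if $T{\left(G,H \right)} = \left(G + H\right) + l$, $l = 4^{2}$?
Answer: $98708$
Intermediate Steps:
$l = 16$
$T{\left(G,H \right)} = 16 + G + H$ ($T{\left(G,H \right)} = \left(G + H\right) + 16 = 16 + G + H$)
$O{\left(A \right)} = 22 + A$ ($O{\left(A \right)} = 16 + A + 6 = 22 + A$)
$S = -588$ ($S = 21 \left(-28\right) = -588$)
$274 - \left(S + 35\right) \left(O{\left(29 \right)} + 127\right) = 274 - \left(-588 + 35\right) \left(\left(22 + 29\right) + 127\right) = 274 - - 553 \left(51 + 127\right) = 274 - \left(-553\right) 178 = 274 - -98434 = 274 + 98434 = 98708$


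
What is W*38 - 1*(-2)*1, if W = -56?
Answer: -2126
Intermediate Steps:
W*38 - 1*(-2)*1 = -56*38 - 1*(-2)*1 = -2128 + 2*1 = -2128 + 2 = -2126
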